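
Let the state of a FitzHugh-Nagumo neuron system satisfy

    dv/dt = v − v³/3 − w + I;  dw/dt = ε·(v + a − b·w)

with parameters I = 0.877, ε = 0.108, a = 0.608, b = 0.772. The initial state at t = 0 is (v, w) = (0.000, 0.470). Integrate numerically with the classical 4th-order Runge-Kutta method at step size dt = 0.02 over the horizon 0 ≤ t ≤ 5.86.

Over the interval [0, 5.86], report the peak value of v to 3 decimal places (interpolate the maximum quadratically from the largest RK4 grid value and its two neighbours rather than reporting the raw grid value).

t=0.000: state=(0.000, 0.470)
step 1 (dt=0.02): k1=(0.407, 0.026), k2=(0.411, 0.027), k3=(0.411, 0.027), k4=(0.415, 0.027); state += dt/6·(k1+2k2+2k3+k4)
t=0.020: state=(0.008, 0.471)
t=0.040: state=(0.017, 0.471)
t=0.060: state=(0.025, 0.472)
continuing one RK4 step at a time; state shown every 10 steps (Δt=0.2):
t=0.200: state=(0.089, 0.476)
t=0.400: state=(0.197, 0.484)
t=0.600: state=(0.325, 0.495)
t=0.800: state=(0.476, 0.508)
t=1.000: state=(0.648, 0.525)
t=1.200: state=(0.837, 0.545)
t=1.400: state=(1.033, 0.569)
t=1.600: state=(1.221, 0.597)
t=1.800: state=(1.386, 0.628)
t=2.000: state=(1.518, 0.662)
t=2.200: state=(1.613, 0.698)
t=2.400: state=(1.677, 0.734)
t=2.600: state=(1.715, 0.772)
t=2.800: state=(1.735, 0.809)
t=3.000: state=(1.742, 0.846)
t=3.200: state=(1.740, 0.882)
t=3.400: state=(1.734, 0.918)
t=3.600: state=(1.723, 0.953)
t=3.800: state=(1.711, 0.987)
t=4.000: state=(1.696, 1.020)
t=4.200: state=(1.681, 1.052)
t=4.400: state=(1.665, 1.084)
t=4.600: state=(1.649, 1.114)
t=4.800: state=(1.632, 1.144)
t=5.000: state=(1.615, 1.173)
t=5.200: state=(1.598, 1.201)
t=5.400: state=(1.581, 1.228)
t=5.600: state=(1.563, 1.255)
t=5.800: state=(1.546, 1.280)
t=5.860: state=(1.540, 1.288)
largest grid value and its neighbours: v(3.040)=1.74206, v(3.060)=1.74210, v(3.080)=1.74206
parabola through these three points peaks at t≈3.060 with v≈1.74210

max v = 1.742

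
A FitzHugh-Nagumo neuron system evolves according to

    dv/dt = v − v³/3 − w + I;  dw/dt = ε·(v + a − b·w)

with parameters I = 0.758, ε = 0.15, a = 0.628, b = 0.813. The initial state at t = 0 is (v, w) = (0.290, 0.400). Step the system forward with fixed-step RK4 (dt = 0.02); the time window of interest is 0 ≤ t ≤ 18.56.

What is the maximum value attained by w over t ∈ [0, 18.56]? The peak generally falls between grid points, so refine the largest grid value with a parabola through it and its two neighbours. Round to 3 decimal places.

t=0.000: state=(0.290, 0.400)
step 1 (dt=0.02): k1=(0.640, 0.089), k2=(0.645, 0.090), k3=(0.645, 0.090), k4=(0.650, 0.091); state += dt/6·(k1+2k2+2k3+k4)
t=0.020: state=(0.303, 0.402)
t=0.040: state=(0.316, 0.404)
t=0.060: state=(0.329, 0.405)
continuing one RK4 step at a time; state shown every 50 steps (Δt=1):
t=1.000: state=(1.122, 0.541)
t=2.000: state=(1.637, 0.772)
t=3.000: state=(1.642, 1.006)
t=4.000: state=(1.537, 1.204)
t=5.000: state=(1.412, 1.362)
t=6.000: state=(1.276, 1.484)
t=7.000: state=(1.124, 1.572)
t=8.000: state=(0.942, 1.626)
t=9.000: state=(0.696, 1.645)
t=10.000: state=(0.276, 1.616)
t=11.000: state=(-0.646, 1.500)
t=12.000: state=(-1.728, 1.237)
t=13.000: state=(-1.840, 0.925)
t=14.000: state=(-1.738, 0.655)
t=15.000: state=(-1.619, 0.431)
t=16.000: state=(-1.495, 0.251)
t=17.000: state=(-1.366, 0.109)
t=18.000: state=(-1.228, 0.002)
t=18.560: state=(-1.143, -0.043)
largest grid value and its neighbours: w(8.940)=1.64478, w(8.960)=1.64478, w(8.980)=1.64477
parabola through these three points peaks at t≈8.955 with w≈1.64478

max w = 1.645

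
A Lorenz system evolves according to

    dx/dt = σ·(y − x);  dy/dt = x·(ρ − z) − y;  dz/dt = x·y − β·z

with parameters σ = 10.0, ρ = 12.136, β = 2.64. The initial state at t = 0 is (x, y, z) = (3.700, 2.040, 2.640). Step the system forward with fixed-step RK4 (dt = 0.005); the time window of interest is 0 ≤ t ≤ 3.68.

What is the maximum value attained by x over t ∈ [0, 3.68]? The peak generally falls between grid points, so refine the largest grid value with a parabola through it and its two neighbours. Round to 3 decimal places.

max x = 9.279

t=0.000: state=(3.700, 2.040, 2.640)
step 1 (dt=0.005): k1=(-16.600, 33.095, 0.578), k2=(-15.358, 32.613, 0.793), k3=(-15.401, 32.642, 0.793), k4=(-14.198, 32.186, 1.002); state += dt/6·(k1+2k2+2k3+k4)
t=0.005: state=(3.623, 2.203, 2.644)
t=0.010: state=(3.558, 2.362, 2.650)
t=0.015: state=(3.503, 2.517, 2.658)
continuing one RK4 step at a time; state shown every 40 steps (Δt=0.2):
t=0.200: state=(5.611, 8.016, 5.089)
t=0.400: state=(9.258, 8.875, 15.316)
t=0.600: state=(4.516, 2.010, 14.452)
t=0.800: state=(1.997, 1.728, 9.223)
t=1.000: state=(2.506, 3.213, 6.244)
t=1.200: state=(4.898, 6.583, 6.550)
t=1.400: state=(7.957, 8.548, 12.560)
t=1.600: state=(5.883, 3.973, 14.460)
t=1.800: state=(3.322, 2.829, 10.553)
t=2.000: state=(3.547, 4.168, 7.966)
t=2.200: state=(5.530, 6.760, 8.657)
t=2.400: state=(7.161, 7.140, 12.735)
t=2.600: state=(5.481, 4.311, 13.135)
t=2.800: state=(4.002, 3.787, 10.428)
t=3.000: state=(4.473, 5.085, 8.972)
t=3.200: state=(5.999, 6.719, 10.293)
t=3.400: state=(6.435, 6.049, 12.658)
t=3.600: state=(5.114, 4.464, 12.042)
t=3.680: state=(4.691, 4.297, 11.281)
largest grid value and its neighbours: x(0.385)=9.27665, x(0.390)=9.27901, x(0.395)=9.27280
parabola through these three points peaks at t≈0.389 with x≈9.27922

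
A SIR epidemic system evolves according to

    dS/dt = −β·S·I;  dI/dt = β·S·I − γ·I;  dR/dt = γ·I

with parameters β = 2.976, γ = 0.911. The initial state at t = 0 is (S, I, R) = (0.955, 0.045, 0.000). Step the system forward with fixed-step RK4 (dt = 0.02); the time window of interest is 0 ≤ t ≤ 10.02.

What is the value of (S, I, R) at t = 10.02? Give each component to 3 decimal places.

(S, I, R) = (0.042, 0.001, 0.957)

t=0.000: state=(0.955, 0.045, 0.000)
step 1 (dt=0.02): k1=(-0.128, 0.087, 0.041), k2=(-0.130, 0.088, 0.042), k3=(-0.130, 0.088, 0.042), k4=(-0.133, 0.090, 0.043); state += dt/6·(k1+2k2+2k3+k4)
t=0.020: state=(0.952, 0.047, 0.001)
t=0.040: state=(0.950, 0.049, 0.002)
t=0.060: state=(0.947, 0.050, 0.003)
continuing one RK4 step at a time; state shown every 25 steps (Δt=0.5):
t=0.500: state=(0.856, 0.111, 0.034)
t=1.000: state=(0.671, 0.221, 0.108)
t=1.500: state=(0.445, 0.321, 0.234)
t=2.000: state=(0.269, 0.343, 0.388)
t=2.500: state=(0.166, 0.298, 0.536)
t=3.000: state=(0.112, 0.232, 0.657)
t=3.500: state=(0.083, 0.169, 0.748)
t=4.000: state=(0.067, 0.120, 0.813)
t=4.500: state=(0.058, 0.083, 0.859)
t=5.000: state=(0.052, 0.057, 0.891)
t=5.500: state=(0.048, 0.039, 0.912)
t=6.000: state=(0.046, 0.027, 0.927)
t=6.500: state=(0.045, 0.018, 0.937)
t=7.000: state=(0.044, 0.012, 0.944)
t=7.500: state=(0.043, 0.008, 0.949)
t=8.000: state=(0.043, 0.006, 0.952)
t=8.500: state=(0.042, 0.004, 0.954)
t=9.000: state=(0.042, 0.003, 0.955)
t=9.500: state=(0.042, 0.002, 0.956)
t=10.000: state=(0.042, 0.001, 0.957)
t=10.020: state=(0.042, 0.001, 0.957)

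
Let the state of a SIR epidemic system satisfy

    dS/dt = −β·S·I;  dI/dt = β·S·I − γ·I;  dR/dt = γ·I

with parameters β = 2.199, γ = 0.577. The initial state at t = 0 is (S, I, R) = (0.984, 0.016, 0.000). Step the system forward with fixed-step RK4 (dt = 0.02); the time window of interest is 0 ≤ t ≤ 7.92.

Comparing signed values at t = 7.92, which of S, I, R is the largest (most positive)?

largest component: R

t=0.000: state=(0.984, 0.016, 0.000)
step 1 (dt=0.02): k1=(-0.035, 0.025, 0.009), k2=(-0.035, 0.026, 0.009), k3=(-0.035, 0.026, 0.009), k4=(-0.036, 0.026, 0.010); state += dt/6·(k1+2k2+2k3+k4)
t=0.020: state=(0.983, 0.017, 0.000)
t=0.040: state=(0.983, 0.017, 0.000)
t=0.060: state=(0.982, 0.018, 0.001)
continuing one RK4 step at a time; state shown every 25 steps (Δt=0.5):
t=0.500: state=(0.958, 0.035, 0.007)
t=1.000: state=(0.905, 0.073, 0.022)
t=1.500: state=(0.807, 0.141, 0.052)
t=2.000: state=(0.656, 0.237, 0.106)
t=2.500: state=(0.479, 0.332, 0.189)
t=3.000: state=(0.321, 0.385, 0.294)
t=3.500: state=(0.209, 0.385, 0.406)
t=4.000: state=(0.140, 0.348, 0.512)
t=4.500: state=(0.098, 0.297, 0.605)
t=5.000: state=(0.073, 0.244, 0.683)
t=5.500: state=(0.057, 0.196, 0.747)
t=6.000: state=(0.047, 0.156, 0.797)
t=6.500: state=(0.040, 0.122, 0.837)
t=7.000: state=(0.036, 0.096, 0.868)
t=7.500: state=(0.033, 0.074, 0.893)
t=7.920: state=(0.031, 0.060, 0.909)
compare at T: S=0.031, I=0.060, R=0.909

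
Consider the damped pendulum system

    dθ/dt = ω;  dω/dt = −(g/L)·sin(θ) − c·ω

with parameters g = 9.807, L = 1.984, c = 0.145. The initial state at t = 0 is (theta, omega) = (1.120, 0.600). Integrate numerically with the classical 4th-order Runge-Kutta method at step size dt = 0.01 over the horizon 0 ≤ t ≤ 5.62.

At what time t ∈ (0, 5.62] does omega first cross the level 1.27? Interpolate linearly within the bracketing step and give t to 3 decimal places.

t = 1.983

t=0.000: state=(1.120, 0.600)
step 1 (dt=0.01): k1=(0.600, -4.536), k2=(0.577, -4.539), k3=(0.577, -4.539), k4=(0.555, -4.542); state += dt/6·(k1+2k2+2k3+k4)
t=0.010: state=(1.126, 0.555)
t=0.020: state=(1.131, 0.509)
t=0.030: state=(1.136, 0.464)
continuing one RK4 step at a time; state shown every 20 steps (Δt=0.2):
t=0.200: state=(1.149, -0.306)
t=0.400: state=(1.001, -1.160)
t=0.600: state=(0.695, -1.862)
t=0.800: state=(0.276, -2.265)
t=1.000: state=(-0.182, -2.244)
t=1.200: state=(-0.594, -1.806)
t=1.400: state=(-0.886, -1.091)
t=1.600: state=(-1.022, -0.258)
t=1.800: state=(-0.989, 0.580)
t=1.980: state=(-0.822, 1.260)
next step: t=1.990: state=(-0.809, 1.295) — omega has crossed 1.27
linear interpolation between t=1.980 (1.26045) and t=1.990 (1.29459) → t≈1.983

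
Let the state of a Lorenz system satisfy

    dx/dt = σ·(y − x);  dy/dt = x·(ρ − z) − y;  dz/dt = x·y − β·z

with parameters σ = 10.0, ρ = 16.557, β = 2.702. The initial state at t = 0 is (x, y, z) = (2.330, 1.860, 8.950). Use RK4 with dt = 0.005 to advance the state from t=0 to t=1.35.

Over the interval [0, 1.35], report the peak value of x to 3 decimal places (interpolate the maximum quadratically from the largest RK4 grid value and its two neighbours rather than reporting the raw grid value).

t=0.000: state=(2.330, 1.860, 8.950)
step 1 (dt=0.005): k1=(-4.700, 15.864, -19.849), k2=(-4.186, 15.850, -19.645), k3=(-4.199, 15.859, -19.644), k4=(-3.697, 15.852, -19.440); state += dt/6·(k1+2k2+2k3+k4)
t=0.005: state=(2.309, 1.939, 8.852)
t=0.010: state=(2.293, 2.019, 8.756)
t=0.015: state=(2.282, 2.098, 8.661)
continuing one RK4 step at a time; state shown every 10 steps (Δt=0.05):
t=0.050: state=(2.316, 2.670, 8.062)
t=0.100: state=(2.648, 3.602, 7.405)
t=0.150: state=(3.262, 4.767, 7.045)
t=0.200: state=(4.159, 6.248, 7.110)
t=0.250: state=(5.356, 8.056, 7.807)
t=0.300: state=(6.840, 10.035, 9.416)
t=0.350: state=(8.477, 11.714, 12.166)
t=0.400: state=(9.922, 12.279, 15.883)
t=0.450: state=(10.646, 11.032, 19.598)
t=0.500: state=(10.238, 8.252, 21.903)
t=0.550: state=(8.796, 5.222, 22.135)
t=0.600: state=(6.889, 3.042, 20.825)
t=0.650: state=(5.105, 1.918, 18.866)
t=0.700: state=(3.753, 1.541, 16.827)
t=0.750: state=(2.880, 1.571, 14.935)
t=0.800: state=(2.411, 1.809, 13.252)
t=0.850: state=(2.248, 2.176, 11.792)
t=0.900: state=(2.320, 2.668, 10.558)
t=0.950: state=(2.589, 3.315, 9.565)
t=1.000: state=(3.048, 4.164, 8.848)
t=1.050: state=(3.713, 5.264, 8.474)
t=1.100: state=(4.608, 6.640, 8.562)
t=1.150: state=(5.745, 8.249, 9.288)
t=1.200: state=(7.084, 9.887, 10.853)
t=1.250: state=(8.471, 11.108, 13.345)
t=1.300: state=(9.591, 11.289, 16.464)
t=1.350: state=(10.039, 10.042, 19.363)
largest grid value and its neighbours: x(0.455)=10.65968, x(0.460)=10.66103, x(0.465)=10.65023
parabola through these three points peaks at t≈0.458 with x≈10.66195

max x = 10.662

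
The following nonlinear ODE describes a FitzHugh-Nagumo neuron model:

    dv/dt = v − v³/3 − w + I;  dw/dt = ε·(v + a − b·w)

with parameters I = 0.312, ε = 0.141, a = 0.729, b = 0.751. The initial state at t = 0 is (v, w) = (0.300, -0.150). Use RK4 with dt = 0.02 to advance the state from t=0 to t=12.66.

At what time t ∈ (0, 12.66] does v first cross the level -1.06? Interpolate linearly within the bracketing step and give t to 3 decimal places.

t=0.000: state=(0.300, -0.150)
step 1 (dt=0.02): k1=(0.753, 0.161), k2=(0.758, 0.162), k3=(0.758, 0.162), k4=(0.763, 0.163); state += dt/6·(k1+2k2+2k3+k4)
t=0.020: state=(0.315, -0.147)
t=0.040: state=(0.331, -0.143)
t=0.060: state=(0.346, -0.140)
continuing one RK4 step at a time; state shown every 25 steps (Δt=0.5):
t=0.500: state=(0.737, -0.057)
t=1.000: state=(1.217, 0.063)
t=1.500: state=(1.543, 0.206)
t=2.000: state=(1.662, 0.357)
t=2.500: state=(1.663, 0.503)
t=3.000: state=(1.616, 0.640)
t=3.500: state=(1.550, 0.766)
t=4.000: state=(1.473, 0.880)
t=4.500: state=(1.389, 0.983)
t=5.000: state=(1.297, 1.075)
t=5.500: state=(1.195, 1.155)
t=6.000: state=(1.079, 1.223)
t=6.500: state=(0.941, 1.280)
t=7.000: state=(0.768, 1.323)
t=7.500: state=(0.536, 1.350)
t=8.000: state=(0.191, 1.356)
t=8.500: state=(-0.356, 1.332)
t=8.940: state=(-1.035, 1.274)
next step: t=8.960: state=(-1.068, 1.270) — v has crossed -1.06
linear interpolation between t=8.940 (-1.03538) and t=8.960 (-1.06786) → t≈8.955

t = 8.955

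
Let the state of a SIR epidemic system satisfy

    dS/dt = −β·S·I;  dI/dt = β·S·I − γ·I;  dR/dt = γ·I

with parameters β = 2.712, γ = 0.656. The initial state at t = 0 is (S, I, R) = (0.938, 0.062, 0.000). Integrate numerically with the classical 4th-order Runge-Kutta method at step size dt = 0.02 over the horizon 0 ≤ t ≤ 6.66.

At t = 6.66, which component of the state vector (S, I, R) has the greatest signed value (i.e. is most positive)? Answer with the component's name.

largest component: R

t=0.000: state=(0.938, 0.062, 0.000)
step 1 (dt=0.02): k1=(-0.158, 0.117, 0.041), k2=(-0.160, 0.119, 0.041), k3=(-0.160, 0.119, 0.041), k4=(-0.163, 0.121, 0.042); state += dt/6·(k1+2k2+2k3+k4)
t=0.020: state=(0.935, 0.064, 0.001)
t=0.040: state=(0.931, 0.067, 0.002)
t=0.060: state=(0.928, 0.069, 0.003)
continuing one RK4 step at a time; state shown every 25 steps (Δt=0.5):
t=0.500: state=(0.819, 0.148, 0.033)
t=1.000: state=(0.612, 0.284, 0.103)
t=1.500: state=(0.382, 0.401, 0.217)
t=2.000: state=(0.215, 0.429, 0.356)
t=2.500: state=(0.123, 0.386, 0.491)
t=3.000: state=(0.076, 0.317, 0.606)
t=3.500: state=(0.052, 0.249, 0.699)
t=4.000: state=(0.039, 0.191, 0.771)
t=4.500: state=(0.031, 0.144, 0.825)
t=5.000: state=(0.026, 0.108, 0.866)
t=5.500: state=(0.023, 0.080, 0.897)
t=6.000: state=(0.021, 0.059, 0.920)
t=6.500: state=(0.020, 0.044, 0.936)
t=6.660: state=(0.019, 0.040, 0.941)
compare at T: S=0.019, I=0.040, R=0.941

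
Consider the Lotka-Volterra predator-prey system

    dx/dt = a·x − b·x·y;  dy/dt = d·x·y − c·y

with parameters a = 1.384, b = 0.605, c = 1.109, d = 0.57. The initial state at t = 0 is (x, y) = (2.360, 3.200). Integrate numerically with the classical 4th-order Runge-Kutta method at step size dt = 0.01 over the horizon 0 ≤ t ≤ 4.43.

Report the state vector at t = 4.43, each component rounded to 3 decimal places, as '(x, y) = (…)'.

t=0.000: state=(2.360, 3.200)
step 1 (dt=0.01): k1=(-1.303, 0.756), k2=(-1.305, 0.745), k3=(-1.304, 0.745), k4=(-1.306, 0.734); state += dt/6·(k1+2k2+2k3+k4)
t=0.010: state=(2.347, 3.207)
t=0.020: state=(2.334, 3.215)
t=0.030: state=(2.321, 3.222)
continuing one RK4 step at a time; state shown every 20 steps (Δt=0.2):
t=0.200: state=(2.098, 3.305)
t=0.400: state=(1.852, 3.315)
t=0.600: state=(1.642, 3.240)
t=0.800: state=(1.475, 3.098)
t=1.000: state=(1.352, 2.915)
t=1.200: state=(1.268, 2.710)
t=1.400: state=(1.220, 2.501)
t=1.600: state=(1.204, 2.300)
t=1.800: state=(1.216, 2.114)
t=2.000: state=(1.255, 1.949)
t=2.200: state=(1.319, 1.808)
t=2.400: state=(1.408, 1.691)
t=2.600: state=(1.522, 1.601)
t=2.800: state=(1.660, 1.537)
t=3.000: state=(1.823, 1.501)
t=3.200: state=(2.006, 1.496)
t=3.400: state=(2.205, 1.523)
t=3.600: state=(2.410, 1.587)
t=3.800: state=(2.608, 1.693)
t=4.000: state=(2.778, 1.844)
t=4.200: state=(2.898, 2.043)
t=4.400: state=(2.943, 2.285)
t=4.430: state=(2.942, 2.324)

(x, y) = (2.942, 2.324)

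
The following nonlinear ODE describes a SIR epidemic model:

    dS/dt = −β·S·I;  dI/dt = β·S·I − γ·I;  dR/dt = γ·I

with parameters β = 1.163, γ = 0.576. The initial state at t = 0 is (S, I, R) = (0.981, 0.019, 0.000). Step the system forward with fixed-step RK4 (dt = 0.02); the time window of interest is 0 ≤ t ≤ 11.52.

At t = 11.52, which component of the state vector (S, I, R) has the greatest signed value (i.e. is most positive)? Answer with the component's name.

t=0.000: state=(0.981, 0.019, 0.000)
step 1 (dt=0.02): k1=(-0.022, 0.011, 0.011), k2=(-0.022, 0.011, 0.011), k3=(-0.022, 0.011, 0.011), k4=(-0.022, 0.011, 0.011); state += dt/6·(k1+2k2+2k3+k4)
t=0.020: state=(0.981, 0.019, 0.000)
t=0.040: state=(0.980, 0.019, 0.000)
t=0.060: state=(0.980, 0.020, 0.001)
continuing one RK4 step at a time; state shown every 25 steps (Δt=0.5):
t=0.500: state=(0.969, 0.025, 0.006)
t=1.000: state=(0.952, 0.033, 0.015)
t=1.500: state=(0.932, 0.043, 0.025)
t=2.000: state=(0.906, 0.055, 0.039)
t=2.500: state=(0.874, 0.069, 0.057)
t=3.000: state=(0.836, 0.085, 0.079)
t=3.500: state=(0.792, 0.102, 0.106)
t=4.000: state=(0.742, 0.120, 0.138)
t=4.500: state=(0.689, 0.136, 0.175)
t=5.000: state=(0.634, 0.150, 0.216)
t=5.500: state=(0.579, 0.160, 0.261)
t=6.000: state=(0.527, 0.165, 0.308)
t=6.500: state=(0.479, 0.166, 0.356)
t=7.000: state=(0.435, 0.162, 0.403)
t=7.500: state=(0.397, 0.155, 0.449)
t=8.000: state=(0.363, 0.145, 0.492)
t=8.500: state=(0.335, 0.133, 0.532)
t=9.000: state=(0.311, 0.120, 0.568)
t=9.500: state=(0.291, 0.107, 0.601)
t=10.000: state=(0.275, 0.095, 0.630)
t=10.500: state=(0.261, 0.083, 0.656)
t=11.000: state=(0.249, 0.072, 0.678)
t=11.500: state=(0.240, 0.063, 0.698)
t=11.520: state=(0.239, 0.062, 0.698)
compare at T: S=0.239, I=0.062, R=0.698

largest component: R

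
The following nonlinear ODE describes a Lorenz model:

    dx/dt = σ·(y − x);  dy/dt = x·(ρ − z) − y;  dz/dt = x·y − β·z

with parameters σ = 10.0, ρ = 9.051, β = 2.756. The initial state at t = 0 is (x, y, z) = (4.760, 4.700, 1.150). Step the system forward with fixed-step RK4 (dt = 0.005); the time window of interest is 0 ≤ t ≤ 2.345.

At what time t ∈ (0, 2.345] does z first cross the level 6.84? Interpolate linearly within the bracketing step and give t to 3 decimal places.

t=0.000: state=(4.760, 4.700, 1.150)
step 1 (dt=0.005): k1=(-0.600, 32.909, 19.203), k2=(0.238, 32.586, 19.455), k3=(0.209, 32.600, 19.459), k4=(1.020, 32.291, 19.715); state += dt/6·(k1+2k2+2k3+k4)
t=0.005: state=(4.761, 4.863, 1.247)
t=0.010: state=(4.770, 5.023, 1.347)
t=0.015: state=(4.786, 5.180, 1.450)
continuing one RK4 step at a time; state shown every 20 steps (Δt=0.1):
t=0.100: state=(5.805, 7.520, 3.715)
t=0.175: state=(7.135, 8.784, 6.671)
next step: t=0.180: state=(7.216, 8.821, 6.894) — z has crossed 6.84
linear interpolation between t=0.175 (6.67125) and t=0.180 (6.89364) → t≈0.179

t = 0.179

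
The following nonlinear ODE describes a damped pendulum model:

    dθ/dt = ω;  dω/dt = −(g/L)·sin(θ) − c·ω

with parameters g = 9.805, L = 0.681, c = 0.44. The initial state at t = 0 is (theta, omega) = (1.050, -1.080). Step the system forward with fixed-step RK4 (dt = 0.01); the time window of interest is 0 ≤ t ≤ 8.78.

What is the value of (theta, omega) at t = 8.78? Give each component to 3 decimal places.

(theta, omega) = (0.013, -0.574)

t=0.000: state=(1.050, -1.080)
step 1 (dt=0.01): k1=(-1.080, -12.014), k2=(-1.140, -11.949), k3=(-1.140, -11.947), k4=(-1.199, -11.879); state += dt/6·(k1+2k2+2k3+k4)
t=0.010: state=(1.039, -1.199)
t=0.020: state=(1.026, -1.318)
t=0.030: state=(1.012, -1.434)
continuing one RK4 step at a time; state shown every 50 steps (Δt=0.5):
t=0.500: state=(-0.409, -3.047)
t=1.000: state=(-0.680, 2.022)
t=1.500: state=(0.603, 1.564)
t=2.000: state=(0.270, -2.377)
t=2.500: state=(-0.604, -0.150)
t=3.000: state=(0.084, 1.993)
t=3.500: state=(0.440, -0.877)
t=4.000: state=(-0.296, -1.132)
t=4.500: state=(-0.195, 1.311)
t=5.000: state=(0.341, 0.205)
t=5.500: state=(-0.029, -1.167)
t=6.000: state=(-0.257, 0.473)
t=6.500: state=(0.166, 0.673)
t=7.000: state=(0.114, -0.755)
t=7.500: state=(-0.196, -0.118)
t=8.000: state=(0.019, 0.673)
t=8.500: state=(0.147, -0.283)
t=8.780: state=(0.013, -0.574)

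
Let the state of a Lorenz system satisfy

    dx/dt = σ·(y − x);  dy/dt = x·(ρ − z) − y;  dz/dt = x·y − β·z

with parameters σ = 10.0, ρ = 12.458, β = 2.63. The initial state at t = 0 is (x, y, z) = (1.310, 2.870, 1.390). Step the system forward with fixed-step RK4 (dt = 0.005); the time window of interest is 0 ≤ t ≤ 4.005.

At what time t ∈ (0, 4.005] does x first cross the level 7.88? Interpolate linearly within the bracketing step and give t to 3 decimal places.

t=0.000: state=(1.310, 2.870, 1.390)
step 1 (dt=0.005): k1=(15.600, 11.629, 0.104), k2=(15.501, 12.031, 0.254), k3=(15.513, 12.027, 0.254), k4=(15.426, 12.426, 0.407); state += dt/6·(k1+2k2+2k3+k4)
t=0.005: state=(1.388, 2.930, 1.391)
t=0.010: state=(1.464, 2.994, 1.394)
t=0.015: state=(1.541, 3.062, 1.398)
continuing one RK4 step at a time; state shown every 40 steps (Δt=0.2):
t=0.200: state=(5.249, 8.075, 3.716)
t=0.285: state=(7.877, 11.013, 7.882)
next step: t=0.290: state=(8.033, 11.133, 8.216) — x has crossed 7.88
linear interpolation between t=0.285 (7.87693) and t=0.290 (8.03287) → t≈0.285

t = 0.285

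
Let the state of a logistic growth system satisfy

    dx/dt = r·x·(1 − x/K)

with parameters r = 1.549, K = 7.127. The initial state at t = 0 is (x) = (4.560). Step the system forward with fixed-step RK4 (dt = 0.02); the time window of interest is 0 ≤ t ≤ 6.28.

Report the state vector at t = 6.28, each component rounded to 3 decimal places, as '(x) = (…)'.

(x) = (7.127)

t=0.000: state=(4.560)
step 1 (dt=0.02): k1=(2.544), k2=(2.533), k3=(2.533), k4=(2.522); state += dt/6·(k1+2k2+2k3+k4)
t=0.020: state=(4.611)
t=0.040: state=(4.661)
t=0.060: state=(4.711)
continuing one RK4 step at a time; state shown every 25 steps (Δt=0.5):
t=0.500: state=(5.659)
t=1.000: state=(6.366)
t=1.500: state=(6.755)
t=2.000: state=(6.950)
t=2.500: state=(7.044)
t=3.000: state=(7.089)
t=3.500: state=(7.109)
t=4.000: state=(7.119)
t=4.500: state=(7.123)
t=5.000: state=(7.125)
t=5.500: state=(7.126)
t=6.000: state=(7.127)
t=6.280: state=(7.127)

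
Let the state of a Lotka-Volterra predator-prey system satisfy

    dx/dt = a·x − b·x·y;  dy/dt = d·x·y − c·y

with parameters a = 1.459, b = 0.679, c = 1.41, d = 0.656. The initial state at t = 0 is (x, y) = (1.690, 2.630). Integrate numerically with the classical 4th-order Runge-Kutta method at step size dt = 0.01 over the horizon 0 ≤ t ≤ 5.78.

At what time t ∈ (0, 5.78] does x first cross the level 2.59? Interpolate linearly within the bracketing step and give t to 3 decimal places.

t = 2.296

t=0.000: state=(1.690, 2.630)
step 1 (dt=0.01): k1=(-0.552, -0.793), k2=(-0.547, -0.796), k3=(-0.547, -0.796), k4=(-0.541, -0.800); state += dt/6·(k1+2k2+2k3+k4)
t=0.010: state=(1.685, 2.622)
t=0.020: state=(1.679, 2.614)
t=0.030: state=(1.674, 2.606)
continuing one RK4 step at a time; state shown every 20 steps (Δt=0.2):
t=0.200: state=(1.601, 2.461)
t=0.400: state=(1.553, 2.282)
t=0.600: state=(1.544, 2.108)
t=0.800: state=(1.570, 1.949)
t=1.000: state=(1.628, 1.813)
t=1.200: state=(1.717, 1.703)
t=1.400: state=(1.836, 1.621)
t=1.600: state=(1.979, 1.570)
t=1.800: state=(2.145, 1.552)
t=2.000: state=(2.324, 1.569)
t=2.200: state=(2.506, 1.625)
t=2.290: state=(2.585, 1.663)
next step: t=2.300: state=(2.594, 1.668) — x has crossed 2.59
linear interpolation between t=2.290 (2.58502) and t=2.300 (2.59352) → t≈2.296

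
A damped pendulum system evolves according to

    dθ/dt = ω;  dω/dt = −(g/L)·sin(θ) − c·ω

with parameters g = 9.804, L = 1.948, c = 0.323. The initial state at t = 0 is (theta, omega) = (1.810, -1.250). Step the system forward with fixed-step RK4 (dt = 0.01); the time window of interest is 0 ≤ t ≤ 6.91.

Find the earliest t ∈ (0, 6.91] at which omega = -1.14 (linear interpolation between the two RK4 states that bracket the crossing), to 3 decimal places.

t = 1.241

t=0.000: state=(1.810, -1.250)
step 1 (dt=0.01): k1=(-1.250, -4.486), k2=(-1.272, -4.486), k3=(-1.272, -4.486), k4=(-1.295, -4.486); state += dt/6·(k1+2k2+2k3+k4)
t=0.010: state=(1.797, -1.295)
t=0.020: state=(1.784, -1.340)
t=0.030: state=(1.770, -1.385)
continuing one RK4 step at a time; state shown every 25 steps (Δt=0.25):
t=0.250: state=(1.358, -2.351)
t=0.500: state=(0.656, -3.177)
t=0.750: state=(-0.163, -3.212)
t=1.000: state=(-0.873, -2.354)
t=1.240: state=(-1.296, -1.144)
next step: t=1.250: state=(-1.307, -1.092) — omega has crossed -1.14
linear interpolation between t=1.240 (-1.14394) and t=1.250 (-1.09182) → t≈1.241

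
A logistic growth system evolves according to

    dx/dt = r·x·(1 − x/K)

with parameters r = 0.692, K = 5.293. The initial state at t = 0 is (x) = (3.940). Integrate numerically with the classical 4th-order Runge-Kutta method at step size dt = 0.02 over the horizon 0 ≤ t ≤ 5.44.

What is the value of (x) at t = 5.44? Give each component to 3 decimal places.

t=0.000: state=(3.940)
step 1 (dt=0.02): k1=(0.697), k2=(0.695), k3=(0.695), k4=(0.692); state += dt/6·(k1+2k2+2k3+k4)
t=0.020: state=(3.954)
t=0.040: state=(3.968)
t=0.060: state=(3.981)
continuing one RK4 step at a time; state shown every 10 steps (Δt=0.2):
t=0.200: state=(4.075)
t=0.400: state=(4.200)
t=0.600: state=(4.315)
t=0.800: state=(4.420)
t=1.000: state=(4.517)
t=1.200: state=(4.604)
t=1.400: state=(4.683)
t=1.600: state=(4.754)
t=1.800: state=(4.817)
t=2.000: state=(4.874)
t=2.200: state=(4.924)
t=2.400: state=(4.969)
t=2.600: state=(5.008)
t=2.800: state=(5.044)
t=3.000: state=(5.074)
t=3.200: state=(5.102)
t=3.400: state=(5.126)
t=3.600: state=(5.147)
t=3.800: state=(5.165)
t=4.000: state=(5.181)
t=4.200: state=(5.195)
t=4.400: state=(5.208)
t=4.600: state=(5.219)
t=4.800: state=(5.228)
t=5.000: state=(5.236)
t=5.200: state=(5.244)
t=5.400: state=(5.250)
t=5.440: state=(5.251)

(x) = (5.251)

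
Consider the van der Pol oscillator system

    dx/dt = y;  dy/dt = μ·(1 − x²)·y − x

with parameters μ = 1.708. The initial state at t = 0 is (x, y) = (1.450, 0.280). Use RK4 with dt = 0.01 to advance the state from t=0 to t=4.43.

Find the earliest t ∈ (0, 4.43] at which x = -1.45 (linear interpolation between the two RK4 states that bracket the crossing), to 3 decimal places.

t = 2.326

t=0.000: state=(1.450, 0.280)
step 1 (dt=0.01): k1=(0.280, -1.977), k2=(0.270, -1.962), k3=(0.270, -1.962), k4=(0.260, -1.947); state += dt/6·(k1+2k2+2k3+k4)
t=0.010: state=(1.453, 0.260)
t=0.020: state=(1.455, 0.241)
t=0.030: state=(1.458, 0.222)
continuing one RK4 step at a time; state shown every 20 steps (Δt=0.2):
t=0.200: state=(1.471, -0.053)
t=0.400: state=(1.436, -0.279)
t=0.600: state=(1.363, -0.440)
t=0.800: state=(1.262, -0.577)
t=1.000: state=(1.132, -0.721)
t=1.200: state=(0.971, -0.902)
t=1.400: state=(0.766, -1.162)
t=1.600: state=(0.496, -1.563)
t=1.800: state=(0.125, -2.193)
t=2.000: state=(-0.395, -3.022)
t=2.200: state=(-1.054, -3.372)
t=2.320: state=(-1.434, -2.859)
next step: t=2.330: state=(-1.462, -2.792) — x has crossed -1.45
linear interpolation between t=2.320 (-1.43370) and t=2.330 (-1.46196) → t≈2.326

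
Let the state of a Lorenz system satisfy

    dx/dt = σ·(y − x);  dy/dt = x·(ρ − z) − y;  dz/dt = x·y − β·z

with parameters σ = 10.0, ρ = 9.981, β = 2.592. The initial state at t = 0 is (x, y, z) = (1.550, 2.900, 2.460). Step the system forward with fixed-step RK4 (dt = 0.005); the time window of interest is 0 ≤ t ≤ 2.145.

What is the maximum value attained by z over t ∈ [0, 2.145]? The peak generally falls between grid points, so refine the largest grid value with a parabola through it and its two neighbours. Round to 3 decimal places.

max z = 13.306

t=0.000: state=(1.550, 2.900, 2.460)
step 1 (dt=0.005): k1=(13.500, 8.758, -1.881), k2=(13.381, 8.997, -1.737), k3=(13.390, 8.994, -1.737), k4=(13.280, 9.230, -1.592); state += dt/6·(k1+2k2+2k3+k4)
t=0.005: state=(1.617, 2.945, 2.451)
t=0.010: state=(1.683, 2.992, 2.444)
t=0.015: state=(1.748, 3.042, 2.438)
continuing one RK4 step at a time; state shown every 20 steps (Δt=0.1):
t=0.100: state=(2.840, 4.197, 2.597)
t=0.200: state=(4.394, 6.158, 3.676)
t=0.300: state=(6.271, 8.136, 6.287)
t=0.400: state=(7.715, 8.492, 10.206)
t=0.500: state=(7.498, 6.301, 13.020)
t=0.600: state=(5.722, 3.664, 12.920)
t=0.700: state=(3.864, 2.339, 11.173)
t=0.800: state=(2.755, 2.042, 9.227)
t=0.900: state=(2.356, 2.228, 7.584)
t=1.000: state=(2.436, 2.704, 6.364)
t=1.100: state=(2.868, 3.459, 5.627)
t=1.200: state=(3.612, 4.505, 5.481)
t=1.300: state=(4.627, 5.735, 6.107)
t=1.400: state=(5.728, 6.746, 7.615)
t=1.500: state=(6.482, 6.881, 9.636)
t=1.600: state=(6.422, 5.909, 11.144)
t=1.700: state=(5.591, 4.551, 11.366)
t=1.800: state=(4.557, 3.614, 10.560)
t=1.900: state=(3.806, 3.267, 9.384)
t=2.000: state=(3.480, 3.357, 8.283)
t=2.100: state=(3.532, 3.745, 7.477)
t=2.145: state=(3.657, 3.996, 7.244)
largest grid value and its neighbours: z(0.540)=13.30425, z(0.545)=13.30568, z(0.550)=13.30017
parabola through these three points peaks at t≈0.544 with z≈13.30598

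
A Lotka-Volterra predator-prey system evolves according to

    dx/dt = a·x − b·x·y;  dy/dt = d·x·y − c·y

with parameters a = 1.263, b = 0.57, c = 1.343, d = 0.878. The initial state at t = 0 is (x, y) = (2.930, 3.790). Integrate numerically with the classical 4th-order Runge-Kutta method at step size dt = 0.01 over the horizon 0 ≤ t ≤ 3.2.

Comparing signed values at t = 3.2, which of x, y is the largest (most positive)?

t=0.000: state=(2.930, 3.790)
step 1 (dt=0.01): k1=(-2.629, 4.660), k2=(-2.656, 4.645), k3=(-2.656, 4.644), k4=(-2.682, 4.628); state += dt/6·(k1+2k2+2k3+k4)
t=0.010: state=(2.903, 3.836)
t=0.020: state=(2.876, 3.883)
t=0.030: state=(2.849, 3.928)
continuing one RK4 step at a time; state shown every 20 steps (Δt=0.2):
t=0.200: state=(2.331, 4.606)
t=0.400: state=(1.726, 5.021)
t=0.600: state=(1.252, 4.973)
t=0.800: state=(0.932, 4.596)
t=1.000: state=(0.732, 4.060)
t=1.200: state=(0.613, 3.489)
t=1.400: state=(0.547, 2.951)
t=1.600: state=(0.517, 2.476)
t=1.800: state=(0.514, 2.071)
t=2.000: state=(0.533, 1.735)
t=2.200: state=(0.572, 1.461)
t=2.400: state=(0.632, 1.241)
t=2.600: state=(0.713, 1.067)
t=2.800: state=(0.819, 0.933)
t=3.000: state=(0.954, 0.833)
t=3.200: state=(1.122, 0.764)
compare at T: x=1.122, y=0.764

largest component: x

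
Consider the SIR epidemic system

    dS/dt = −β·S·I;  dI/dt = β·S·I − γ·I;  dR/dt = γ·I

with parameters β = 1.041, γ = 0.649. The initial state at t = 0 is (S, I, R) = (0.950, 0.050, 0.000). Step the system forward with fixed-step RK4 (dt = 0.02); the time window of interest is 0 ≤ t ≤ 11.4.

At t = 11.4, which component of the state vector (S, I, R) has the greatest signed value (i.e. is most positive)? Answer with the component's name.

t=0.000: state=(0.950, 0.050, 0.000)
step 1 (dt=0.02): k1=(-0.049, 0.017, 0.032), k2=(-0.050, 0.017, 0.033), k3=(-0.050, 0.017, 0.033), k4=(-0.050, 0.017, 0.033); state += dt/6·(k1+2k2+2k3+k4)
t=0.020: state=(0.949, 0.050, 0.001)
t=0.040: state=(0.948, 0.051, 0.001)
t=0.060: state=(0.947, 0.051, 0.002)
continuing one RK4 step at a time; state shown every 25 steps (Δt=0.5):
t=0.500: state=(0.923, 0.059, 0.018)
t=1.000: state=(0.893, 0.068, 0.038)
t=1.500: state=(0.860, 0.078, 0.062)
t=2.000: state=(0.824, 0.087, 0.089)
t=2.500: state=(0.785, 0.096, 0.119)
t=3.000: state=(0.746, 0.103, 0.151)
t=3.500: state=(0.706, 0.109, 0.185)
t=4.000: state=(0.666, 0.113, 0.221)
t=4.500: state=(0.628, 0.114, 0.258)
t=5.000: state=(0.592, 0.113, 0.295)
t=5.500: state=(0.558, 0.110, 0.331)
t=6.000: state=(0.528, 0.106, 0.367)
t=6.500: state=(0.500, 0.100, 0.400)
t=7.000: state=(0.476, 0.093, 0.431)
t=7.500: state=(0.454, 0.086, 0.460)
t=8.000: state=(0.435, 0.078, 0.487)
t=8.500: state=(0.419, 0.070, 0.511)
t=9.000: state=(0.404, 0.063, 0.533)
t=9.500: state=(0.392, 0.056, 0.552)
t=10.000: state=(0.381, 0.050, 0.569)
t=10.500: state=(0.372, 0.044, 0.584)
t=11.000: state=(0.364, 0.038, 0.597)
t=11.400: state=(0.359, 0.034, 0.607)
compare at T: S=0.359, I=0.034, R=0.607

largest component: R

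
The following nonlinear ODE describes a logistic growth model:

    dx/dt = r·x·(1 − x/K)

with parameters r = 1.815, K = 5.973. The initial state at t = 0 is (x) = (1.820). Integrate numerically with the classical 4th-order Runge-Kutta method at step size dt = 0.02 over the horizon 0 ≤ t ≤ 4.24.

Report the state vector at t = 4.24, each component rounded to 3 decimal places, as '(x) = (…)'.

(x) = (5.967)

t=0.000: state=(1.820)
step 1 (dt=0.02): k1=(2.297), k2=(2.313), k3=(2.313), k4=(2.329); state += dt/6·(k1+2k2+2k3+k4)
t=0.020: state=(1.866)
t=0.040: state=(1.913)
t=0.060: state=(1.961)
continuing one RK4 step at a time; state shown every 10 steps (Δt=0.2):
t=0.200: state=(2.309)
t=0.400: state=(2.839)
t=0.600: state=(3.378)
t=0.800: state=(3.893)
t=1.000: state=(4.355)
t=1.200: state=(4.746)
t=1.400: state=(5.063)
t=1.600: state=(5.309)
t=1.800: state=(5.495)
t=2.000: state=(5.632)
t=2.200: state=(5.732)
t=2.400: state=(5.803)
t=2.600: state=(5.854)
t=2.800: state=(5.890)
t=3.000: state=(5.915)
t=3.200: state=(5.932)
t=3.400: state=(5.945)
t=3.600: state=(5.953)
t=3.800: state=(5.959)
t=4.000: state=(5.963)
t=4.200: state=(5.966)
t=4.240: state=(5.967)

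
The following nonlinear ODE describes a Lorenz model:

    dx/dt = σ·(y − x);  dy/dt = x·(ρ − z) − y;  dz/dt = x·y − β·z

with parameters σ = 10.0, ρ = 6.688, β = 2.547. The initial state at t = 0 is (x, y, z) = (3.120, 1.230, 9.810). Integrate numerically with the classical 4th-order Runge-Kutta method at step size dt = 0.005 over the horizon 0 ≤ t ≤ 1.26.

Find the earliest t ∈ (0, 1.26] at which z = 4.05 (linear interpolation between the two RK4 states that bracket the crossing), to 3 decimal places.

t=0.000: state=(3.120, 1.230, 9.810)
step 1 (dt=0.005): k1=(-18.900, -10.971, -21.148), k2=(-18.702, -10.633, -21.156), k3=(-18.698, -10.636, -21.153), k4=(-18.497, -10.305, -21.155); state += dt/6·(k1+2k2+2k3+k4)
t=0.005: state=(3.027, 1.177, 9.704)
t=0.010: state=(2.935, 1.127, 9.598)
t=0.015: state=(2.846, 1.080, 9.493)
continuing one RK4 step at a time; state shown every 10 steps (Δt=0.05):
t=0.050: state=(2.282, 0.828, 8.764)
t=0.100: state=(1.664, 0.635, 7.782)
t=0.150: state=(1.240, 0.558, 6.891)
t=0.200: state=(0.967, 0.541, 6.095)
t=0.250: state=(0.801, 0.555, 5.389)
t=0.300: state=(0.711, 0.587, 4.765)
t=0.350: state=(0.671, 0.632, 4.214)
t=0.365: state=(0.667, 0.648, 4.063)
next step: t=0.370: state=(0.666, 0.654, 4.013) — z has crossed 4.05
linear interpolation between t=0.365 (4.06275) and t=0.370 (4.01350) → t≈0.366

t = 0.366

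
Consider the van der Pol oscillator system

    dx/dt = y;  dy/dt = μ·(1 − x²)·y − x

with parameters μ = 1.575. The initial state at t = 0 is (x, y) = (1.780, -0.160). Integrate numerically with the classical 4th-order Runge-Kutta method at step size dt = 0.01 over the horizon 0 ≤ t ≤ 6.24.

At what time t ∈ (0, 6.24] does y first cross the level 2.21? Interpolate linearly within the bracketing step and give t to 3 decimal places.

t=0.000: state=(1.780, -0.160)
step 1 (dt=0.01): k1=(-0.160, -1.234), k2=(-0.166, -1.212), k3=(-0.166, -1.213), k4=(-0.172, -1.192); state += dt/6·(k1+2k2+2k3+k4)
t=0.010: state=(1.778, -0.172)
t=0.020: state=(1.777, -0.184)
t=0.030: state=(1.775, -0.195)
continuing one RK4 step at a time; state shown every 25 steps (Δt=0.25):
t=0.250: state=(1.710, -0.372)
t=0.500: state=(1.602, -0.489)
t=0.750: state=(1.467, -0.586)
t=1.000: state=(1.307, -0.700)
t=1.250: state=(1.113, -0.860)
t=1.500: state=(0.869, -1.114)
t=1.750: state=(0.542, -1.548)
t=2.000: state=(0.069, -2.288)
t=2.250: state=(-0.620, -3.185)
t=2.500: state=(-1.416, -2.817)
t=2.750: state=(-1.899, -1.047)
t=3.000: state=(-2.014, -0.041)
t=3.250: state=(-1.976, 0.282)
t=3.500: state=(-1.890, 0.393)
t=3.750: state=(-1.784, 0.455)
t=4.000: state=(-1.663, 0.511)
t=4.250: state=(-1.527, 0.579)
t=4.500: state=(-1.371, 0.672)
t=4.750: state=(-1.187, 0.807)
t=5.000: state=(-0.961, 1.021)
t=5.250: state=(-0.665, 1.380)
t=5.500: state=(-0.249, 2.007)
t=5.550: state=(-0.144, 2.175)
next step: t=5.560: state=(-0.122, 2.210) — y has crossed 2.21
linear interpolation between t=5.550 (2.17521) and t=5.560 (2.21046) → t≈5.560

t = 5.560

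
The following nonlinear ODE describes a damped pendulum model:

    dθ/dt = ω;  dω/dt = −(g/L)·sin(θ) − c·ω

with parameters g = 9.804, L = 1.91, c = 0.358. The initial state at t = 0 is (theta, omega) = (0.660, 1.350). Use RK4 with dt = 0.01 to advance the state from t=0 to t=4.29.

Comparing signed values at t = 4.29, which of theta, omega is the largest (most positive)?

largest component: theta

t=0.000: state=(0.660, 1.350)
step 1 (dt=0.01): k1=(1.350, -3.630), k2=(1.332, -3.651), k3=(1.332, -3.651), k4=(1.313, -3.671); state += dt/6·(k1+2k2+2k3+k4)
t=0.010: state=(0.673, 1.313)
t=0.020: state=(0.686, 1.277)
t=0.030: state=(0.699, 1.239)
continuing one RK4 step at a time; state shown every 20 steps (Δt=0.2):
t=0.200: state=(0.853, 0.568)
t=0.400: state=(0.886, -0.237)
t=0.600: state=(0.764, -0.955)
t=0.800: state=(0.516, -1.485)
t=1.000: state=(0.189, -1.725)
t=1.200: state=(-0.151, -1.621)
t=1.400: state=(-0.439, -1.214)
t=1.600: state=(-0.624, -0.620)
t=1.800: state=(-0.683, 0.034)
t=2.000: state=(-0.614, 0.638)
t=2.200: state=(-0.437, 1.096)
t=2.400: state=(-0.191, 1.327)
t=2.600: state=(0.075, 1.291)
t=2.800: state=(0.309, 1.007)
t=3.000: state=(0.467, 0.555)
t=3.200: state=(0.526, 0.037)
t=3.400: state=(0.484, -0.452)
t=3.600: state=(0.353, -0.828)
t=3.800: state=(0.164, -1.026)
t=4.000: state=(-0.043, -1.014)
t=4.200: state=(-0.228, -0.805)
t=4.290: state=(-0.294, -0.662)
compare at T: theta=-0.294, omega=-0.662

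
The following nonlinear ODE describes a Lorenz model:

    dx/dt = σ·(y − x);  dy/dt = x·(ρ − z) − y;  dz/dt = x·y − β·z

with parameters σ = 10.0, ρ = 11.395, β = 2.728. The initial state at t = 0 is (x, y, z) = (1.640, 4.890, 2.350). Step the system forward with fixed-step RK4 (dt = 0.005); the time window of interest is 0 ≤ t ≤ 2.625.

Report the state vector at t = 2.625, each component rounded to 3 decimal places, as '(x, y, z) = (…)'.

t=0.000: state=(1.640, 4.890, 2.350)
step 1 (dt=0.005): k1=(32.500, 9.944, 1.609), k2=(31.936, 10.647, 2.038), k3=(31.968, 10.631, 2.031), k4=(31.433, 11.318, 2.458); state += dt/6·(k1+2k2+2k3+k4)
t=0.005: state=(1.800, 4.943, 2.360)
t=0.010: state=(1.955, 5.003, 2.375)
t=0.015: state=(2.105, 5.069, 2.393)
continuing one RK4 step at a time; state shown every 20 steps (Δt=0.1):
t=0.100: state=(4.356, 6.934, 3.410)
t=0.200: state=(7.037, 9.707, 6.890)
t=0.300: state=(9.057, 9.981, 12.619)
t=0.400: state=(8.357, 6.160, 16.047)
t=0.500: state=(5.561, 2.686, 14.804)
t=0.600: state=(3.238, 1.562, 12.012)
t=0.700: state=(2.150, 1.567, 9.486)
t=0.800: state=(1.916, 1.971, 7.524)
t=0.900: state=(2.192, 2.676, 6.139)
t=1.000: state=(2.881, 3.785, 5.387)
t=1.100: state=(4.017, 5.389, 5.492)
t=1.200: state=(5.583, 7.282, 6.888)
t=1.300: state=(7.173, 8.470, 9.787)
t=1.400: state=(7.791, 7.597, 12.921)
t=1.500: state=(6.824, 5.260, 14.001)
t=1.600: state=(5.130, 3.516, 12.888)
t=1.700: state=(3.844, 2.928, 11.020)
t=1.800: state=(3.290, 3.070, 9.294)
t=1.900: state=(3.344, 3.647, 8.032)
t=2.000: state=(3.860, 4.574, 7.404)
t=2.100: state=(4.739, 5.756, 7.590)
t=2.200: state=(5.806, 6.857, 8.734)
t=2.300: state=(6.665, 7.237, 10.587)
t=2.400: state=(6.806, 6.494, 12.194)
t=2.500: state=(6.129, 5.184, 12.599)
t=2.600: state=(5.139, 4.203, 11.867)
t=2.625: state=(4.915, 4.058, 11.586)

(x, y, z) = (4.915, 4.058, 11.586)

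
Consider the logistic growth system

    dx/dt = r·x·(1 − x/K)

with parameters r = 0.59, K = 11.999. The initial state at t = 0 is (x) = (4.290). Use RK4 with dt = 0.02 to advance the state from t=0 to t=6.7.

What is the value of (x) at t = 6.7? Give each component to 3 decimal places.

t=0.000: state=(4.290)
step 1 (dt=0.02): k1=(1.626), k2=(1.629), k3=(1.629), k4=(1.632); state += dt/6·(k1+2k2+2k3+k4)
t=0.020: state=(4.323)
t=0.040: state=(4.355)
t=0.060: state=(4.388)
continuing one RK4 step at a time; state shown every 25 steps (Δt=0.5):
t=0.500: state=(5.132)
t=1.000: state=(6.011)
t=1.500: state=(6.890)
t=2.000: state=(7.730)
t=2.500: state=(8.503)
t=3.000: state=(9.187)
t=3.500: state=(9.772)
t=4.000: state=(10.258)
t=4.500: state=(10.653)
t=5.000: state=(10.967)
t=5.500: state=(11.214)
t=6.000: state=(11.404)
t=6.500: state=(11.551)
t=6.700: state=(11.599)

(x) = (11.599)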